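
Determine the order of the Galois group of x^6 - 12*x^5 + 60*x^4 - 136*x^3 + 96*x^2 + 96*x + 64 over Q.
The degree of the splitting field over Q equals the order of the Galois group, so first determine the group. The polynomial f is an irreducible sextic over Q, so G = Gal(f/Q) is one of the 16 transitive subgroups 6T1, ..., 6T16 of S_6. The discriminant of f is -190210142896128, which is not a perfect square, so G is not contained in A_6. The transitive groups of degree 6 not contained in A_6 are: C_6 (6T1, order 6), S_3 (6T2, order 6), D_6 (6T3, order 12), C_3 x S_3 (6T5, order 18), A_4 x C_2 (6T6, order 24), S_4 (6T8, order 24), S_3 x S_3 (6T9, order 36), S_4 x C_2 (6T11, order 48), (S_3 x S_3) : C_2 (6T13, order 72), PGL(2,5) (6T14, order 120), S_6 (6T16, order 720). By Dedekind's theorem, for a prime p not dividing disc(f) the degrees of the irreducible factors of f mod p form the cycle type of an element of G. Factoring f modulo the 33 such primes p <= 149 (skipping 2, 3, which divide the discriminant), each new pattern first appears at: mod 5: f = (x^6 + 3x^5 + 4x^3 + x^2 + x + 4), pattern 6; mod 7: f = (x + 1)(x + 3)(x + 4)(x^3 + x^2 + 5x + 3), pattern 3+1+1+1; mod 17: f = (x^2 + 5x + 14)(x^2 + 6x + 12)(x^2 + 11x + 2), pattern 2+2+2; mod 19: f = (x^3 + 13x^2 + 12x + 1)(x^3 + 13x^2 + 12x + 7), pattern 3+3; mod 73: f = (x + 9)(x + 11)(x + 13)(x + 27)(x + 29)(x + 45), pattern 1+1+1+1+1+1. No other pattern occurs in this range, so the set of observed cycle types is {6, 3+1+1+1, 2+2+2, 3+3, 1+1+1+1+1+1}. The candidates containing elements of all these cycle types are C_3 x S_3 (6T5) of order 18, S_3 x S_3 (6T9) of order 36, (S_3 x S_3) : C_2 (6T13) of order 72, S_6 (6T16) of order 720; the others are excluded. The observed types are precisely the cycle types that occur in C_3 x S_3 (6T5). Each of the other remaining candidates has further cycle types, and by the Chebotarev density theorem the matching factorization patterns would occur for a proportion of primes equal to their share of the group: S_3 x S_3 (6T9) additionally contains elements of type 2+2+1+1 (9 of its 36 elements, about 25% of primes); (S_3 x S_3) : C_2 (6T13) additionally contains elements of type 4+2, 3+2+1, 2+2+1+1, 2+1+1+1+1 (45 of its 72 elements, about 62% of primes); S_6 (6T16) additionally contains elements of type 5+1, 4+2, 4+1+1, 3+2+1, 2+2+1+1, 2+1+1+1+1 (504 of its 720 elements, about 70% of primes). None of the 33 primes tested shows any such pattern (for each of these groups the chance of that is below 10^-4), which rules them out. Hence G = C_3 x S_3 (6T5), of order 18. The Galois group C_3 x S_3 (6T5) has order 18, so the splitting field has degree 18 over Q.

18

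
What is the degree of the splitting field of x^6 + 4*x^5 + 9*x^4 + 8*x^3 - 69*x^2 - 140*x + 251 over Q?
The degree of the splitting field over Q equals the order of the Galois group, so first determine the group. The polynomial f is an irreducible sextic over Q, so G = Gal(f/Q) is one of the 16 transitive subgroups 6T1, ..., 6T16 of S_6. The discriminant of f is 564385546240000 = 23756800^2, a perfect square, so G is contained in A_6. The transitive groups of degree 6 contained in A_6 are: A_4 (6T4, order 12), S_4 (6T7, order 24), (C_3 x C_3) : C_4 (6T10, order 36), PSL(2,5) (6T12, order 60), A_6 (6T15, order 360). By Dedekind's theorem, for a prime p not dividing disc(f) the degrees of the irreducible factors of f mod p form the cycle type of an element of G. Factoring f modulo the 19 such primes p <= 79 (skipping 2, 5, 29, which divide the discriminant), each new pattern first appears at: mod 3: f = (x^2 + 2x + 2)(x^4 + 2x^3 + x + 1), pattern 4+2; mod 11: f = (x^3 + 6x^2 + 8x + 10)(x^3 + 9x^2 + 2x + 2), pattern 3+3; mod 19: f = (x + 15)(x + 17)(x^2 + 13x + 13)(x^2 + 16x + 11), pattern 2+2+1+1; mod 61: f = (x + 6)(x + 39)(x + 53)(x^3 + 28x^2 + 14x + 10), pattern 3+1+1+1. No other pattern occurs in this range, so the set of observed cycle types is {4+2, 3+3, 2+2+1+1, 3+1+1+1}. The candidates containing elements of all these cycle types are (C_3 x C_3) : C_4 (6T10) of order 36, A_6 (6T15) of order 360; the others are excluded. The observed types are precisely the cycle types that occur in (C_3 x C_3) : C_4 (6T10) (apart from the identity). Each of the other remaining candidates has further cycle types, and by the Chebotarev density theorem the matching factorization patterns would occur for a proportion of primes equal to their share of the group: A_6 (6T15) additionally contains elements of type 5+1 (144 of its 360 elements, about 40% of primes). None of the 19 primes tested shows any such pattern (for each of these groups the chance of that is below 10^-4), which rules them out. Hence G = (C_3 x C_3) : C_4 (6T10), of order 36. The Galois group (C_3 x C_3) : C_4 (6T10) has order 36, so the splitting field has degree 36 over Q.

36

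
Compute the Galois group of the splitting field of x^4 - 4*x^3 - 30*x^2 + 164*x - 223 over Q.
The polynomial is an irreducible quartic over Q and its discriminant is -253755392, which is not a perfect square, so the Galois group is not contained in A_4. The resolvent cubic y^3 + 30*y^2 + 236*y + 3432 has exactly one rational root, so the Galois group is C_4 or D_4. The quartic remains irreducible over Q(sqrt(disc)), so the group is D_4.

4T3: D_4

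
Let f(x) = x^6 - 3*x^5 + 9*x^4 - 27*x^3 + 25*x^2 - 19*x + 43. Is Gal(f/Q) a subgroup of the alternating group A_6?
The polynomial is irreducible of degree 6 over Q. Its discriminant is -548553067783, which is not a perfect square. A Galois group lies in the alternating group exactly when the discriminant is a square in Q, so the Galois group (C_6) is not contained in A_6.

No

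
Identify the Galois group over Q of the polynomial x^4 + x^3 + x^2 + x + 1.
C_4 (order 4)

The polynomial is an irreducible quartic over Q and its discriminant is 125, which is not a perfect square, so the Galois group is not contained in A_4. The resolvent cubic y^3 - y^2 - 3*y + 2 has exactly one rational root, so the Galois group is C_4 or D_4. The quartic becomes reducible over Q(sqrt(disc)), so the group is C_4.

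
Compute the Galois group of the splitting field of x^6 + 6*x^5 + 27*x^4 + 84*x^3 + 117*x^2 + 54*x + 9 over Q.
The polynomial f is an irreducible sextic over Q, so G = Gal(f/Q) is one of the 16 transitive subgroups 6T1, ..., 6T16 of S_6. The discriminant of f is 264479053824, which is not a perfect square, so G is not contained in A_6. The transitive groups of degree 6 not contained in A_6 are: C_6 (6T1, order 6), S_3 (6T2, order 6), D_6 (6T3, order 12), C_3 x S_3 (6T5, order 18), A_4 x C_2 (6T6, order 24), S_4 (6T8, order 24), S_3 x S_3 (6T9, order 36), S_4 x C_2 (6T11, order 48), (S_3 x S_3) : C_2 (6T13, order 72), PGL(2,5) (6T14, order 120), S_6 (6T16, order 720). By Dedekind's theorem, for a prime p not dividing disc(f) the degrees of the irreducible factors of f mod p form the cycle type of an element of G. Factoring f modulo the 14 such primes p <= 53 (skipping 2, 3, which divide the discriminant), each new pattern first appears at: mod 5: f = (x + 1)(x + 3)(x^2 + 2)(x^2 + 2x + 4), pattern 2+2+1+1; mod 7: f = (x^6 + 6x^5 + 6x^4 + 5x^2 + 5x + 2), pattern 6; mod 19: f = (x + 12)(x + 13)(x + 16)(x^3 + 3x^2 + 13x + 4), pattern 3+1+1+1; mod 31: f = (x^2 + 7x + 27)(x^2 + 13x + 29)(x^2 + 17x + 5), pattern 2+2+2; mod 43: f = (x^3 + 3x^2 + 30x + 14)(x^3 + 3x^2 + 31x + 16), pattern 3+3. No other pattern occurs in this range, so the set of observed cycle types is {2+2+1+1, 6, 3+1+1+1, 2+2+2, 3+3}. The candidates containing elements of all these cycle types are S_3 x S_3 (6T9) of order 36, (S_3 x S_3) : C_2 (6T13) of order 72, S_6 (6T16) of order 720; the others are excluded. The observed types are precisely the cycle types that occur in S_3 x S_3 (6T9) (apart from the identity). Each of the other remaining candidates has further cycle types, and by the Chebotarev density theorem the matching factorization patterns would occur for a proportion of primes equal to their share of the group: (S_3 x S_3) : C_2 (6T13) additionally contains elements of type 4+2, 3+2+1, 2+1+1+1+1 (36 of its 72 elements, about 50% of primes); S_6 (6T16) additionally contains elements of type 5+1, 4+2, 4+1+1, 3+2+1, 2+1+1+1+1 (459 of its 720 elements, about 64% of primes). None of the 14 primes tested shows any such pattern (for each of these groups the chance of that is below 10^-4), which rules them out. Hence G = S_3 x S_3 (6T9), of order 36.

S_3 x S_3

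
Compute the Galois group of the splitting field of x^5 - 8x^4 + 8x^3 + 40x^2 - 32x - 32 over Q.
5T1: C_5

The polynomial f is an irreducible quintic over Q, so G = Gal(f/Q) is a transitive subgroup of S_5: one of C_5 (5T1, order 5), D_5 (5T2, order 10), F_20 (5T3, order 20), A_5 (5T4, order 60) or S_5 (5T5, order 120). The discriminant of f is 15352201216 = 123904^2, a perfect square, so G is contained in A_5. The transitive groups of degree 5 contained in A_5 are: C_5 (5T1, order 5), D_5 (5T2, order 10), A_5 (5T4, order 60). By Dedekind's theorem, for a prime p not dividing disc(f) the degrees of the irreducible factors of f mod p form the cycle type of an element of G. Factoring f modulo the 14 such primes p <= 53 (skipping 2, 11, which divide the discriminant), each new pattern first appears at: mod 3: f = (x^5 + x^4 + 2x^3 + x^2 + x + 1), pattern 5; mod 23: f = (x + 1)(x + 9)(x + 13)(x + 16)(x + 22), pattern 1+1+1+1+1. No other pattern occurs in this range, so the set of observed cycle types is {5, 1+1+1+1+1}. The candidates containing elements of all these cycle types are C_5 (5T1) of order 5, D_5 (5T2) of order 10, A_5 (5T4) of order 60; the others are excluded. The observed types are precisely the cycle types that occur in C_5 (5T1). Each of the other remaining candidates has further cycle types, and by the Chebotarev density theorem the matching factorization patterns would occur for a proportion of primes equal to their share of the group: D_5 (5T2) additionally contains elements of type 2+2+1 (5 of its 10 elements, about 50% of primes); A_5 (5T4) additionally contains elements of type 3+1+1, 2+2+1 (35 of its 60 elements, about 58% of primes). None of the 14 primes tested shows any such pattern (for each of these groups the chance of that is below 10^-4), which rules them out. Hence G = C_5 (5T1), of order 5.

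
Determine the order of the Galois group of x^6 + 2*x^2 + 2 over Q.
The degree of the splitting field over Q equals the order of the Galois group, so first determine the group. The polynomial f is an irreducible sextic over Q, so G = Gal(f/Q) is one of the 16 transitive subgroups 6T1, ..., 6T16 of S_6. The discriminant of f is -2508800, which is not a perfect square, so G is not contained in A_6. The transitive groups of degree 6 not contained in A_6 are: C_6 (6T1, order 6), S_3 (6T2, order 6), D_6 (6T3, order 12), C_3 x S_3 (6T5, order 18), A_4 x C_2 (6T6, order 24), S_4 (6T8, order 24), S_3 x S_3 (6T9, order 36), S_4 x C_2 (6T11, order 48), (S_3 x S_3) : C_2 (6T13, order 72), PGL(2,5) (6T14, order 120), S_6 (6T16, order 720). By Dedekind's theorem, for a prime p not dividing disc(f) the degrees of the irreducible factors of f mod p form the cycle type of an element of G. Factoring f modulo the 17 such primes p <= 71 (skipping 2, 5, 7, which divide the discriminant), each new pattern first appears at: mod 3: f = (x^3 + x^2 + 2x + 1)(x^3 + 2x^2 + 2x + 2), pattern 3+3; mod 13: f = (x^6 + 2x^2 + 2), pattern 6; mod 19: f = (x^2 + 5)(x^4 + 14x^2 + 8), pattern 4+2; mod 23: f = (x + 11)(x + 12)(x^4 + 6x^2 + 15), pattern 4+1+1; mod 53: f = (x^2 + 45)(x^2 + 11x + 38)(x^2 + 42x + 38), pattern 2+2+2; mod 59: f = (x + 4)(x + 55)(x^2 + 5x + 50)(x^2 + 54x + 50), pattern 2+2+1+1; mod 71: f = (x + 8)(x + 11)(x + 60)(x + 63)(x^2 + 43), pattern 2+1+1+1+1. No other pattern occurs in this range, so the set of observed cycle types is {3+3, 6, 4+2, 4+1+1, 2+2+2, 2+2+1+1, 2+1+1+1+1}. The candidates containing elements of all these cycle types are S_4 x C_2 (6T11) of order 48, S_6 (6T16) of order 720; the others are excluded. The observed types are precisely the cycle types that occur in S_4 x C_2 (6T11) (apart from the identity). Each of the other remaining candidates has further cycle types, and by the Chebotarev density theorem the matching factorization patterns would occur for a proportion of primes equal to their share of the group: S_6 (6T16) additionally contains elements of type 5+1, 3+2+1, 3+1+1+1 (304 of its 720 elements, about 42% of primes). None of the 17 primes tested shows any such pattern (for each of these groups the chance of that is below 10^-4), which rules them out. Hence G = S_4 x C_2 (6T11), of order 48. The Galois group S_4 x C_2 (6T11) has order 48, so the splitting field has degree 48 over Q.

48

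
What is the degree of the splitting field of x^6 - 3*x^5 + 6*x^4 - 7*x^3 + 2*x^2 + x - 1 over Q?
24

The degree of the splitting field over Q equals the order of the Galois group, so first determine the group. The polynomial f is an irreducible sextic over Q, so G = Gal(f/Q) is one of the 16 transitive subgroups 6T1, ..., 6T16 of S_6. The discriminant of f is 810448, which is not a perfect square, so G is not contained in A_6. The transitive groups of degree 6 not contained in A_6 are: C_6 (6T1, order 6), S_3 (6T2, order 6), D_6 (6T3, order 12), C_3 x S_3 (6T5, order 18), A_4 x C_2 (6T6, order 24), S_4 (6T8, order 24), S_3 x S_3 (6T9, order 36), S_4 x C_2 (6T11, order 48), (S_3 x S_3) : C_2 (6T13, order 72), PGL(2,5) (6T14, order 120), S_6 (6T16, order 720). By Dedekind's theorem, for a prime p not dividing disc(f) the degrees of the irreducible factors of f mod p form the cycle type of an element of G. Factoring f modulo the 22 such primes p <= 89 (skipping 2, 37, which divide the discriminant), each new pattern first appears at: mod 3: f = (x^3 + x^2 + x + 2)(x^3 + 2x^2 + 1), pattern 3+3; mod 5: f = (x^2 + 3)(x^2 + 3x + 4)(x^2 + 4x + 2), pattern 2+2+2; mod 17: f = (x + 1)(x + 15)(x^4 + 15x^3 + 6x^2 + 12x + 9), pattern 4+1+1; mod 67: f = (x + 4)(x + 62)(x^2 + 66x + 40)(x^2 + 66x + 50), pattern 2+2+1+1. No other pattern occurs in this range, so the set of observed cycle types is {3+3, 2+2+2, 4+1+1, 2+2+1+1}. The candidates containing elements of all these cycle types are S_4 (6T8) of order 24, S_4 x C_2 (6T11) of order 48, PGL(2,5) (6T14) of order 120, S_6 (6T16) of order 720; the others are excluded. The observed types are precisely the cycle types that occur in S_4 (6T8) (apart from the identity). Each of the other remaining candidates has further cycle types, and by the Chebotarev density theorem the matching factorization patterns would occur for a proportion of primes equal to their share of the group: S_4 x C_2 (6T11) additionally contains elements of type 6, 4+2, 2+1+1+1+1 (17 of its 48 elements, about 35% of primes); PGL(2,5) (6T14) additionally contains elements of type 6, 5+1 (44 of its 120 elements, about 37% of primes); S_6 (6T16) additionally contains elements of type 6, 5+1, 4+2, 3+2+1, 3+1+1+1, 2+1+1+1+1 (529 of its 720 elements, about 73% of primes). None of the 22 primes tested shows any such pattern (for each of these groups the chance of that is below 10^-4), which rules them out. Hence G = S_4 (6T8), of order 24. The Galois group S_4 (6T8) has order 24, so the splitting field has degree 24 over Q.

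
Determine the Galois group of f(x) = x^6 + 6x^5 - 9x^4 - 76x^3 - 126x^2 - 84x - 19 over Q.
The polynomial f is an irreducible sextic over Q, so G = Gal(f/Q) is one of the 16 transitive subgroups 6T1, ..., 6T16 of S_6. The discriminant of f is -223154201664, which is not a perfect square, so G is not contained in A_6. The transitive groups of degree 6 not contained in A_6 are: C_6 (6T1, order 6), S_3 (6T2, order 6), D_6 (6T3, order 12), C_3 x S_3 (6T5, order 18), A_4 x C_2 (6T6, order 24), S_4 (6T8, order 24), S_3 x S_3 (6T9, order 36), S_4 x C_2 (6T11, order 48), (S_3 x S_3) : C_2 (6T13, order 72), PGL(2,5) (6T14, order 120), S_6 (6T16, order 720). By Dedekind's theorem, for a prime p not dividing disc(f) the degrees of the irreducible factors of f mod p form the cycle type of an element of G. Factoring f modulo the 33 such primes p <= 149 (skipping 2, 3, which divide the discriminant), each new pattern first appears at: mod 5: f = (x^3 + 2x + 1)(x^3 + x^2 + 4x + 1), pattern 3+3; mod 7: f = (x^6 + 6x^5 + 5x^4 + x^3 + 2), pattern 6; mod 17: f = (x + 9)(x + 10)(x^2 + 2x + 12)(x^2 + 2x + 13), pattern 2+2+1+1; mod 19: f = (x)(x + 2)(x + 8)(x + 13)(x^2 + 2x + 8), pattern 2+1+1+1+1; mod 71: f = (x^2 + 2x + 30)(x^2 + 2x + 33)(x^2 + 2x + 58), pattern 2+2+2. No other pattern occurs in this range, so the set of observed cycle types is {3+3, 6, 2+2+1+1, 2+1+1+1+1, 2+2+2}. The candidates containing elements of all these cycle types are A_4 x C_2 (6T6) of order 24, S_4 x C_2 (6T11) of order 48, (S_3 x S_3) : C_2 (6T13) of order 72, S_6 (6T16) of order 720; the others are excluded. The observed types are precisely the cycle types that occur in A_4 x C_2 (6T6) (apart from the identity). Each of the other remaining candidates has further cycle types, and by the Chebotarev density theorem the matching factorization patterns would occur for a proportion of primes equal to their share of the group: S_4 x C_2 (6T11) additionally contains elements of type 4+2, 4+1+1 (12 of its 48 elements, about 25% of primes); (S_3 x S_3) : C_2 (6T13) additionally contains elements of type 4+2, 3+2+1, 3+1+1+1 (34 of its 72 elements, about 47% of primes); S_6 (6T16) additionally contains elements of type 5+1, 4+2, 4+1+1, 3+2+1, 3+1+1+1 (484 of its 720 elements, about 67% of primes). None of the 33 primes tested shows any such pattern (for each of these groups the chance of that is below 10^-4), which rules them out. Hence G = A_4 x C_2 (6T6), of order 24.

6T6: A_4 x C_2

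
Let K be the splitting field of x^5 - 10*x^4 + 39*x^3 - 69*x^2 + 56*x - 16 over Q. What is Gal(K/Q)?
The polynomial f is an irreducible quintic over Q, so G = Gal(f/Q) is a transitive subgroup of S_5: one of C_5 (5T1, order 5), D_5 (5T2, order 10), F_20 (5T3, order 20), A_5 (5T4, order 60) or S_5 (5T5, order 120). The discriminant of f is 734464, which is not a perfect square, so G is not contained in A_5. The transitive groups of degree 5 not contained in A_5 are: F_20 (5T3, order 20), S_5 (5T5, order 120). By Dedekind's theorem, for a prime p not dividing disc(f) the degrees of the irreducible factors of f mod p form the cycle type of an element of G. Factoring f modulo the 3 such primes p <= 7 (skipping 2, which divides the discriminant), each new pattern first appears at: mod 3: f = (x^5 + 2x^4 + 2x + 2), pattern 5; mod 7: f = (x^2 + x + 6)(x^3 + 3x^2 + 2x + 2), pattern 3+2. No other pattern occurs in this range, so the set of observed cycle types is {5, 3+2}. Among the candidates above, the only group containing elements of all these cycle types is S_5 (5T5) — F_20 (5T3) lacks at least one of them. Hence G = S_5 (5T5), of order 120.

5T5: S_5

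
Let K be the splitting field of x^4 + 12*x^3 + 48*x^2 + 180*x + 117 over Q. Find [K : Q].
The degree of the splitting field over Q equals the order of the Galois group, so first determine the group. The polynomial is an irreducible quartic over Q and its discriminant is -4842332928, which is not a perfect square, so the Galois group is not contained in A_4. The resolvent cubic y^3 - 48*y^2 + 1692*y - 26784 has exactly one rational root, so the Galois group is C_4 or D_4. The quartic remains irreducible over Q(sqrt(disc)), so the group is D_4. The Galois group D_4 (4T3) has order 8, so the splitting field has degree 8 over Q.

8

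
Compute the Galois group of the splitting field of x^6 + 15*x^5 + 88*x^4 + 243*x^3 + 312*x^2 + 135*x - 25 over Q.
The polynomial f is an irreducible sextic over Q, so G = Gal(f/Q) is one of the 16 transitive subgroups 6T1, ..., 6T16 of S_6. The discriminant of f is 54786284800, which is not a perfect square, so G is not contained in A_6. The transitive groups of degree 6 not contained in A_6 are: C_6 (6T1, order 6), S_3 (6T2, order 6), D_6 (6T3, order 12), C_3 x S_3 (6T5, order 18), A_4 x C_2 (6T6, order 24), S_4 (6T8, order 24), S_3 x S_3 (6T9, order 36), S_4 x C_2 (6T11, order 48), (S_3 x S_3) : C_2 (6T13, order 72), PGL(2,5) (6T14, order 120), S_6 (6T16, order 720). By Dedekind's theorem, for a prime p not dividing disc(f) the degrees of the irreducible factors of f mod p form the cycle type of an element of G. Factoring f modulo the 22 such primes p <= 101 (skipping 2, 5, 13, 37, which divide the discriminant), each new pattern first appears at: mod 3: f = (x^3 + x^2 + x + 2)(x^3 + 2x^2 + x + 1), pattern 3+3; mod 17: f = (x + 1)(x + 15)(x^4 + 16x^3 + 4x^2 + 7x + 4), pattern 4+1+1; mod 31: f = (x^2 + 6x + 18)(x^2 + 12x + 24)(x^2 + 28x + 28), pattern 2+2+2; mod 67: f = (x + 44)(x + 53)(x^2 + 16x + 20)(x^2 + 36x + 22), pattern 2+2+1+1. No other pattern occurs in this range, so the set of observed cycle types is {3+3, 4+1+1, 2+2+2, 2+2+1+1}. The candidates containing elements of all these cycle types are S_4 (6T8) of order 24, S_4 x C_2 (6T11) of order 48, PGL(2,5) (6T14) of order 120, S_6 (6T16) of order 720; the others are excluded. The observed types are precisely the cycle types that occur in S_4 (6T8) (apart from the identity). Each of the other remaining candidates has further cycle types, and by the Chebotarev density theorem the matching factorization patterns would occur for a proportion of primes equal to their share of the group: S_4 x C_2 (6T11) additionally contains elements of type 6, 4+2, 2+1+1+1+1 (17 of its 48 elements, about 35% of primes); PGL(2,5) (6T14) additionally contains elements of type 6, 5+1 (44 of its 120 elements, about 37% of primes); S_6 (6T16) additionally contains elements of type 6, 5+1, 4+2, 3+2+1, 3+1+1+1, 2+1+1+1+1 (529 of its 720 elements, about 73% of primes). None of the 22 primes tested shows any such pattern (for each of these groups the chance of that is below 10^-4), which rules them out. Hence G = S_4 (6T8), of order 24.

S_4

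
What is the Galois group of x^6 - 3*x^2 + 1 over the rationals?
A_4 x C_2

The polynomial f is an irreducible sextic over Q, so G = Gal(f/Q) is one of the 16 transitive subgroups 6T1, ..., 6T16 of S_6. The discriminant of f is -419904, which is not a perfect square, so G is not contained in A_6. The transitive groups of degree 6 not contained in A_6 are: C_6 (6T1, order 6), S_3 (6T2, order 6), D_6 (6T3, order 12), C_3 x S_3 (6T5, order 18), A_4 x C_2 (6T6, order 24), S_4 (6T8, order 24), S_3 x S_3 (6T9, order 36), S_4 x C_2 (6T11, order 48), (S_3 x S_3) : C_2 (6T13, order 72), PGL(2,5) (6T14, order 120), S_6 (6T16, order 720). By Dedekind's theorem, for a prime p not dividing disc(f) the degrees of the irreducible factors of f mod p form the cycle type of an element of G. Factoring f modulo the 33 such primes p <= 149 (skipping 2, 3, which divide the discriminant), each new pattern first appears at: mod 5: f = (x^3 + 2x^2 + 2x + 3)(x^3 + 3x^2 + 2x + 2), pattern 3+3; mod 7: f = (x^6 + 4x^2 + 1), pattern 6; mod 17: f = (x + 8)(x + 9)(x^2 + 3)(x^2 + 10), pattern 2+2+1+1; mod 19: f = (x + 3)(x + 8)(x + 11)(x + 16)(x^2 + 16), pattern 2+1+1+1+1; mod 71: f = (x^2 + 16)(x^2 + 25)(x^2 + 30), pattern 2+2+2. No other pattern occurs in this range, so the set of observed cycle types is {3+3, 6, 2+2+1+1, 2+1+1+1+1, 2+2+2}. The candidates containing elements of all these cycle types are A_4 x C_2 (6T6) of order 24, S_4 x C_2 (6T11) of order 48, (S_3 x S_3) : C_2 (6T13) of order 72, S_6 (6T16) of order 720; the others are excluded. The observed types are precisely the cycle types that occur in A_4 x C_2 (6T6) (apart from the identity). Each of the other remaining candidates has further cycle types, and by the Chebotarev density theorem the matching factorization patterns would occur for a proportion of primes equal to their share of the group: S_4 x C_2 (6T11) additionally contains elements of type 4+2, 4+1+1 (12 of its 48 elements, about 25% of primes); (S_3 x S_3) : C_2 (6T13) additionally contains elements of type 4+2, 3+2+1, 3+1+1+1 (34 of its 72 elements, about 47% of primes); S_6 (6T16) additionally contains elements of type 5+1, 4+2, 4+1+1, 3+2+1, 3+1+1+1 (484 of its 720 elements, about 67% of primes). None of the 33 primes tested shows any such pattern (for each of these groups the chance of that is below 10^-4), which rules them out. Hence G = A_4 x C_2 (6T6), of order 24.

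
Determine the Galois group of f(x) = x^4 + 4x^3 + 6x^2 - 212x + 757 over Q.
4T4: A_4

The polynomial is an irreducible quartic over Q and its discriminant is 176319369216 = 419904^2, a perfect square, so the Galois group is contained in A_4. The resolvent cubic y^3 - 6*y^2 - 3876*y - 38888 is irreducible over Q. An irreducible resolvent with square discriminant gives A_4.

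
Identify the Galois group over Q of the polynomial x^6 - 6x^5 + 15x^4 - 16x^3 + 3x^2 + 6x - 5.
The polynomial f is an irreducible sextic over Q, so G = Gal(f/Q) is one of the 16 transitive subgroups 6T1, ..., 6T16 of S_6. The discriminant of f is 40310784, which is not a perfect square, so G is not contained in A_6. The transitive groups of degree 6 not contained in A_6 are: C_6 (6T1, order 6), S_3 (6T2, order 6), D_6 (6T3, order 12), C_3 x S_3 (6T5, order 18), A_4 x C_2 (6T6, order 24), S_4 (6T8, order 24), S_3 x S_3 (6T9, order 36), S_4 x C_2 (6T11, order 48), (S_3 x S_3) : C_2 (6T13, order 72), PGL(2,5) (6T14, order 120), S_6 (6T16, order 720). By Dedekind's theorem, for a prime p not dividing disc(f) the degrees of the irreducible factors of f mod p form the cycle type of an element of G. Factoring f modulo the 14 such primes p <= 53 (skipping 2, 3, which divide the discriminant), each new pattern first appears at: mod 5: f = (x)(x + 1)(x^2 + x + 2)(x^2 + 2x + 3), pattern 2+2+1+1; mod 7: f = (x^6 + x^5 + x^4 + 5x^3 + 3x^2 + 6x + 2), pattern 6; mod 19: f = (x + 3)(x + 5)(x + 8)(x^3 + 16x^2 + 3x + 15), pattern 3+1+1+1; mod 31: f = (x^2 + 10)(x^2 + 8x + 18)(x^2 + 17x + 6), pattern 2+2+2; mod 43: f = (x^3 + 40x^2 + 3x + 8)(x^3 + 40x^2 + 3x + 37), pattern 3+3. No other pattern occurs in this range, so the set of observed cycle types is {2+2+1+1, 6, 3+1+1+1, 2+2+2, 3+3}. The candidates containing elements of all these cycle types are S_3 x S_3 (6T9) of order 36, (S_3 x S_3) : C_2 (6T13) of order 72, S_6 (6T16) of order 720; the others are excluded. The observed types are precisely the cycle types that occur in S_3 x S_3 (6T9) (apart from the identity). Each of the other remaining candidates has further cycle types, and by the Chebotarev density theorem the matching factorization patterns would occur for a proportion of primes equal to their share of the group: (S_3 x S_3) : C_2 (6T13) additionally contains elements of type 4+2, 3+2+1, 2+1+1+1+1 (36 of its 72 elements, about 50% of primes); S_6 (6T16) additionally contains elements of type 5+1, 4+2, 4+1+1, 3+2+1, 2+1+1+1+1 (459 of its 720 elements, about 64% of primes). None of the 14 primes tested shows any such pattern (for each of these groups the chance of that is below 10^-4), which rules them out. Hence G = S_3 x S_3 (6T9), of order 36.

S_3 x S_3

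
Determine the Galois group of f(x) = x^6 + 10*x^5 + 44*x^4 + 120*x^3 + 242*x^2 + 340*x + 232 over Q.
The polynomial f is an irreducible sextic over Q, so G = Gal(f/Q) is one of the 16 transitive subgroups 6T1, ..., 6T16 of S_6. The discriminant of f is -4014080000, which is not a perfect square, so G is not contained in A_6. The transitive groups of degree 6 not contained in A_6 are: C_6 (6T1, order 6), S_3 (6T2, order 6), D_6 (6T3, order 12), C_3 x S_3 (6T5, order 18), A_4 x C_2 (6T6, order 24), S_4 (6T8, order 24), S_3 x S_3 (6T9, order 36), S_4 x C_2 (6T11, order 48), (S_3 x S_3) : C_2 (6T13, order 72), PGL(2,5) (6T14, order 120), S_6 (6T16, order 720). By Dedekind's theorem, for a prime p not dividing disc(f) the degrees of the irreducible factors of f mod p form the cycle type of an element of G. Factoring f modulo the 22 such primes p <= 97 (skipping 2, 5, 7, which divide the discriminant), each new pattern first appears at: mod 3: f = (x^3 + 2x + 2)(x^3 + x^2 + 2), pattern 3+3; mod 13: f = (x + 3)(x + 8)(x^4 + 12x^3 + 5x^2 + 11x + 1), pattern 4+1+1; mod 37: f = (x^2 + 9x + 35)(x^2 + 11x + 6)(x^2 + 27x + 30), pattern 2+2+2; mod 43: f = (x + 18)(x + 42)(x^2 + 12x + 40)(x^2 + 24x + 25), pattern 2+2+1+1. No other pattern occurs in this range, so the set of observed cycle types is {3+3, 4+1+1, 2+2+2, 2+2+1+1}. The candidates containing elements of all these cycle types are S_4 (6T8) of order 24, S_4 x C_2 (6T11) of order 48, PGL(2,5) (6T14) of order 120, S_6 (6T16) of order 720; the others are excluded. The observed types are precisely the cycle types that occur in S_4 (6T8) (apart from the identity). Each of the other remaining candidates has further cycle types, and by the Chebotarev density theorem the matching factorization patterns would occur for a proportion of primes equal to their share of the group: S_4 x C_2 (6T11) additionally contains elements of type 6, 4+2, 2+1+1+1+1 (17 of its 48 elements, about 35% of primes); PGL(2,5) (6T14) additionally contains elements of type 6, 5+1 (44 of its 120 elements, about 37% of primes); S_6 (6T16) additionally contains elements of type 6, 5+1, 4+2, 3+2+1, 3+1+1+1, 2+1+1+1+1 (529 of its 720 elements, about 73% of primes). None of the 22 primes tested shows any such pattern (for each of these groups the chance of that is below 10^-4), which rules them out. Hence G = S_4 (6T8), of order 24.

S_4 (also written S4-)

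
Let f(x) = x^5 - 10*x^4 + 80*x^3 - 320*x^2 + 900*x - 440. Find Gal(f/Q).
5T4: A_5

The polynomial f is an irreducible quintic over Q, so G = Gal(f/Q) is a transitive subgroup of S_5: one of C_5 (5T1, order 5), D_5 (5T2, order 10), F_20 (5T3, order 20), A_5 (5T4, order 60) or S_5 (5T5, order 120). The discriminant of f is 673506304000000 = 25952000^2, a perfect square, so G is contained in A_5. The transitive groups of degree 5 contained in A_5 are: C_5 (5T1, order 5), D_5 (5T2, order 10), A_5 (5T4, order 60). By Dedekind's theorem, for a prime p not dividing disc(f) the degrees of the irreducible factors of f mod p form the cycle type of an element of G. Factoring f modulo the 2 such primes p <= 7 (skipping 2, 5, which divide the discriminant), each new pattern first appears at: mod 3: f = (x^5 + 2x^4 + 2x^3 + x^2 + 1), pattern 5; mod 7: f = (x + 3)(x + 4)(x^3 + 4x^2 + 5x + 3), pattern 3+1+1. No other pattern occurs in this range, so the set of observed cycle types is {5, 3+1+1}. Among the candidates above, the only group containing elements of all these cycle types is A_5 (5T4) — each of C_5 (5T1), D_5 (5T2) lacks at least one of them. Hence G = A_5 (5T4), of order 60.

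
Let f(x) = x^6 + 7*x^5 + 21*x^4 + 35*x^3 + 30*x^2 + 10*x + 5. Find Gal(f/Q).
6T10: (C_3 x C_3) : C_4

The polynomial f is an irreducible sextic over Q, so G = Gal(f/Q) is one of the 16 transitive subgroups 6T1, ..., 6T16 of S_6. The discriminant of f is 525625 = 725^2, a perfect square, so G is contained in A_6. The transitive groups of degree 6 contained in A_6 are: A_4 (6T4, order 12), S_4 (6T7, order 24), (C_3 x C_3) : C_4 (6T10, order 36), PSL(2,5) (6T12, order 60), A_6 (6T15, order 360). By Dedekind's theorem, for a prime p not dividing disc(f) the degrees of the irreducible factors of f mod p form the cycle type of an element of G. Factoring f modulo the 19 such primes p <= 73 (skipping 5, 29, which divide the discriminant), each new pattern first appears at: mod 2: f = (x^2 + x + 1)(x^4 + x + 1), pattern 4+2; mod 11: f = (x^3 + 2x + 2)(x^3 + 7x^2 + 8x + 8), pattern 3+3; mod 19: f = (x + 12)(x + 13)(x^2 + 6x + 10)(x^2 + 14x + 12), pattern 2+2+1+1; mod 61: f = (x + 29)(x + 36)(x + 43)(x^3 + 21x^2 + 14x + 14), pattern 3+1+1+1. No other pattern occurs in this range, so the set of observed cycle types is {4+2, 3+3, 2+2+1+1, 3+1+1+1}. The candidates containing elements of all these cycle types are (C_3 x C_3) : C_4 (6T10) of order 36, A_6 (6T15) of order 360; the others are excluded. The observed types are precisely the cycle types that occur in (C_3 x C_3) : C_4 (6T10) (apart from the identity). Each of the other remaining candidates has further cycle types, and by the Chebotarev density theorem the matching factorization patterns would occur for a proportion of primes equal to their share of the group: A_6 (6T15) additionally contains elements of type 5+1 (144 of its 360 elements, about 40% of primes). None of the 19 primes tested shows any such pattern (for each of these groups the chance of that is below 10^-4), which rules them out. Hence G = (C_3 x C_3) : C_4 (6T10), of order 36.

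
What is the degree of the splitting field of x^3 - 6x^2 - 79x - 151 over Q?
3

The degree of the splitting field over Q equals the order of the Galois group, so first determine the group. The polynomial is an irreducible cubic over Q and its discriminant is 162409 = 403^2, a perfect square. For an irreducible cubic, a square discriminant forces the Galois group to be A_3, the cyclic group of order 3. The Galois group C_3 (3T1) has order 3, so the splitting field has degree 3 over Q.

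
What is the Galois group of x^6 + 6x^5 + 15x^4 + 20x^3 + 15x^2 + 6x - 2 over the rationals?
The polynomial f is an irreducible sextic over Q, so G = Gal(f/Q) is one of the 16 transitive subgroups 6T1, ..., 6T16 of S_6. The discriminant of f is 11337408, which is not a perfect square, so G is not contained in A_6. The transitive groups of degree 6 not contained in A_6 are: C_6 (6T1, order 6), S_3 (6T2, order 6), D_6 (6T3, order 12), C_3 x S_3 (6T5, order 18), A_4 x C_2 (6T6, order 24), S_4 (6T8, order 24), S_3 x S_3 (6T9, order 36), S_4 x C_2 (6T11, order 48), (S_3 x S_3) : C_2 (6T13, order 72), PGL(2,5) (6T14, order 120), S_6 (6T16, order 720). By Dedekind's theorem, for a prime p not dividing disc(f) the degrees of the irreducible factors of f mod p form the cycle type of an element of G. Factoring f modulo the 79 such primes p <= 419 (skipping 2, 3, which divide the discriminant), each new pattern first appears at: mod 5: f = (x^2 + 2)(x^2 + 2x + 4)(x^2 + 4x + 1), pattern 2+2+2; mod 7: f = (x^6 + 6x^5 + x^4 + 6x^3 + x^2 + 6x + 5), pattern 6; mod 11: f = (x + 4)(x + 9)(x^2 + 5x + 2)(x^2 + 10x + 7), pattern 2+2+1+1; mod 13: f = (x^3 + 3x^2 + 3x + 5)(x^3 + 3x^2 + 3x + 10), pattern 3+3; mod 61: f = (x + 3)(x + 27)(x + 29)(x + 34)(x + 36)(x + 60), pattern 1+1+1+1+1+1. No other pattern occurs in this range, so the set of observed cycle types is {2+2+2, 6, 2+2+1+1, 3+3, 1+1+1+1+1+1}. The candidates containing elements of all these cycle types are D_6 (6T3) of order 12, A_4 x C_2 (6T6) of order 24, S_3 x S_3 (6T9) of order 36, S_4 x C_2 (6T11) of order 48, (S_3 x S_3) : C_2 (6T13) of order 72, PGL(2,5) (6T14) of order 120, S_6 (6T16) of order 720; the others are excluded. The observed types are precisely the cycle types that occur in D_6 (6T3). Each of the other remaining candidates has further cycle types, and by the Chebotarev density theorem the matching factorization patterns would occur for a proportion of primes equal to their share of the group: A_4 x C_2 (6T6) additionally contains elements of type 2+1+1+1+1 (3 of its 24 elements, about 12% of primes); S_3 x S_3 (6T9) additionally contains elements of type 3+1+1+1 (4 of its 36 elements, about 11% of primes); S_4 x C_2 (6T11) additionally contains elements of type 4+2, 4+1+1, 2+1+1+1+1 (15 of its 48 elements, about 31% of primes); (S_3 x S_3) : C_2 (6T13) additionally contains elements of type 4+2, 3+2+1, 3+1+1+1, 2+1+1+1+1 (40 of its 72 elements, about 56% of primes); PGL(2,5) (6T14) additionally contains elements of type 5+1, 4+1+1 (54 of its 120 elements, about 45% of primes); S_6 (6T16) additionally contains elements of type 5+1, 4+2, 4+1+1, 3+2+1, 3+1+1+1, 2+1+1+1+1 (499 of its 720 elements, about 69% of primes). None of the 79 primes tested shows any such pattern (for each of these groups the chance of that is below 10^-4), which rules them out. Hence G = D_6 (6T3), of order 12.

D_6, the dihedral group of order 12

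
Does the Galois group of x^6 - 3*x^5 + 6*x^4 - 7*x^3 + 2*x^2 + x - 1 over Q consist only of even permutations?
The polynomial is irreducible of degree 6 over Q. Its discriminant is 810448, which is not a perfect square. A Galois group lies in the alternating group exactly when the discriminant is a square in Q, so the Galois group (S_4) is not contained in A_6.

No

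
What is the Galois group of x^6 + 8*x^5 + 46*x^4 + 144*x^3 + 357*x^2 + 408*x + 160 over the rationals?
(S_3 x S_3) : C_2

The polynomial f is an irreducible sextic over Q, so G = Gal(f/Q) is one of the 16 transitive subgroups 6T1, ..., 6T16 of S_6. The discriminant of f is -1579425998307328, which is not a perfect square, so G is not contained in A_6. The transitive groups of degree 6 not contained in A_6 are: C_6 (6T1, order 6), S_3 (6T2, order 6), D_6 (6T3, order 12), C_3 x S_3 (6T5, order 18), A_4 x C_2 (6T6, order 24), S_4 (6T8, order 24), S_3 x S_3 (6T9, order 36), S_4 x C_2 (6T11, order 48), (S_3 x S_3) : C_2 (6T13, order 72), PGL(2,5) (6T14, order 120), S_6 (6T16, order 720). By Dedekind's theorem, for a prime p not dividing disc(f) the degrees of the irreducible factors of f mod p form the cycle type of an element of G. Factoring f modulo the 27 such primes p <= 113 (skipping 2, 47, 61, which divide the discriminant), each new pattern first appears at: mod 3: f = (x^6 + 2x^5 + x^4 + 1), pattern 6; mod 5: f = (x)(x^2 + 4x + 2)(x^3 + 4x^2 + 3x + 4), pattern 3+2+1; mod 7: f = (x^2 + 2x + 2)(x^4 + 6x^3 + 4x^2 + 5x + 3), pattern 4+2; mod 17: f = (x^3 + 4x^2 + 5x + 11)(x^3 + 4x^2 + 8x + 13), pattern 3+3; mod 19: f = (x^2 + 16)(x^2 + 13x + 16)(x^2 + 14x + 3), pattern 2+2+2; mod 37: f = (x + 17)(x + 31)(x^2 + 10x + 2)(x^2 + 24x + 13), pattern 2+2+1+1; mod 41: f = (x + 2)(x + 11)(x + 32)(x^3 + 4x^2 + 2x + 17), pattern 3+1+1+1; mod 113: f = (x + 33)(x + 62)(x + 96)(x + 101)(x^2 + 55x + 85), pattern 2+1+1+1+1. No other pattern occurs in this range, so the set of observed cycle types is {6, 3+2+1, 4+2, 3+3, 2+2+2, 2+2+1+1, 3+1+1+1, 2+1+1+1+1}. The candidates containing elements of all these cycle types are (S_3 x S_3) : C_2 (6T13) of order 72, S_6 (6T16) of order 720; the others are excluded. The observed types are precisely the cycle types that occur in (S_3 x S_3) : C_2 (6T13) (apart from the identity). Each of the other remaining candidates has further cycle types, and by the Chebotarev density theorem the matching factorization patterns would occur for a proportion of primes equal to their share of the group: S_6 (6T16) additionally contains elements of type 5+1, 4+1+1 (234 of its 720 elements, about 32% of primes). None of the 27 primes tested shows any such pattern (for each of these groups the chance of that is below 10^-4), which rules them out. Hence G = (S_3 x S_3) : C_2 (6T13), of order 72.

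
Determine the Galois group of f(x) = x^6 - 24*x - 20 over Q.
A_6

The polynomial f is an irreducible sextic over Q, so G = Gal(f/Q) is one of the 16 transitive subgroups 6T1, ..., 6T16 of S_6. The discriminant of f is 746496000000 = 864000^2, a perfect square, so G is contained in A_6. The transitive groups of degree 6 contained in A_6 are: A_4 (6T4, order 12), S_4 (6T7, order 24), (C_3 x C_3) : C_4 (6T10, order 36), PSL(2,5) (6T12, order 60), A_6 (6T15, order 360). By Dedekind's theorem, for a prime p not dividing disc(f) the degrees of the irreducible factors of f mod p form the cycle type of an element of G. Factoring f modulo the 6 such primes p <= 23 (skipping 2, 3, 5, which divide the discriminant), each new pattern first appears at: mod 7: f = (x + 4)(x^5 + 3x^4 + 2x^3 + 6x^2 + 4x + 2), pattern 5+1; mod 23: f = (x + 2)(x + 11)(x + 16)(x^3 + 17x^2 + 13x + 7), pattern 3+1+1+1. No other pattern occurs in this range, so the set of observed cycle types is {5+1, 3+1+1+1}. Among the candidates above, the only group containing elements of all these cycle types is A_6 (6T15) — each of A_4 (6T4), S_4 (6T7), (C_3 x C_3) : C_4 (6T10), PSL(2,5) (6T12) lacks at least one of them. Hence G = A_6 (6T15), of order 360.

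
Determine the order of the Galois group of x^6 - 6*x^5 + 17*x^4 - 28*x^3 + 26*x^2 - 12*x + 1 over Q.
12

The degree of the splitting field over Q equals the order of the Galois group, so first determine the group. The polynomial f is an irreducible sextic over Q, so G = Gal(f/Q) is one of the 16 transitive subgroups 6T1, ..., 6T16 of S_6. The discriminant of f is 153664 = 392^2, a perfect square, so G is contained in A_6. The transitive groups of degree 6 contained in A_6 are: A_4 (6T4, order 12), S_4 (6T7, order 24), (C_3 x C_3) : C_4 (6T10, order 36), PSL(2,5) (6T12, order 60), A_6 (6T15, order 360). By Dedekind's theorem, for a prime p not dividing disc(f) the degrees of the irreducible factors of f mod p form the cycle type of an element of G. Factoring f modulo the 33 such primes p <= 149 (skipping 2, 7, which divide the discriminant), each new pattern first appears at: mod 3: f = (x^3 + x^2 + x + 2)(x^3 + 2x^2 + 2x + 2), pattern 3+3; mod 13: f = (x + 1)(x + 10)(x^2 + 11x + 9)(x^2 + 11x + 12), pattern 2+2+1+1. No other pattern occurs in this range, so the set of observed cycle types is {3+3, 2+2+1+1}. The candidates containing elements of all these cycle types are A_4 (6T4) of order 12, S_4 (6T7) of order 24, (C_3 x C_3) : C_4 (6T10) of order 36, PSL(2,5) (6T12) of order 60, A_6 (6T15) of order 360; the others are excluded. The observed types are precisely the cycle types that occur in A_4 (6T4) (apart from the identity). Each of the other remaining candidates has further cycle types, and by the Chebotarev density theorem the matching factorization patterns would occur for a proportion of primes equal to their share of the group: S_4 (6T7) additionally contains elements of type 4+2 (6 of its 24 elements, about 25% of primes); (C_3 x C_3) : C_4 (6T10) additionally contains elements of type 4+2, 3+1+1+1 (22 of its 36 elements, about 61% of primes); PSL(2,5) (6T12) additionally contains elements of type 5+1 (24 of its 60 elements, about 40% of primes); A_6 (6T15) additionally contains elements of type 5+1, 4+2, 3+1+1+1 (274 of its 360 elements, about 76% of primes). None of the 33 primes tested shows any such pattern (for each of these groups the chance of that is below 10^-4), which rules them out. Hence G = A_4 (6T4), of order 12. The Galois group A_4 (6T4) has order 12, so the splitting field has degree 12 over Q.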